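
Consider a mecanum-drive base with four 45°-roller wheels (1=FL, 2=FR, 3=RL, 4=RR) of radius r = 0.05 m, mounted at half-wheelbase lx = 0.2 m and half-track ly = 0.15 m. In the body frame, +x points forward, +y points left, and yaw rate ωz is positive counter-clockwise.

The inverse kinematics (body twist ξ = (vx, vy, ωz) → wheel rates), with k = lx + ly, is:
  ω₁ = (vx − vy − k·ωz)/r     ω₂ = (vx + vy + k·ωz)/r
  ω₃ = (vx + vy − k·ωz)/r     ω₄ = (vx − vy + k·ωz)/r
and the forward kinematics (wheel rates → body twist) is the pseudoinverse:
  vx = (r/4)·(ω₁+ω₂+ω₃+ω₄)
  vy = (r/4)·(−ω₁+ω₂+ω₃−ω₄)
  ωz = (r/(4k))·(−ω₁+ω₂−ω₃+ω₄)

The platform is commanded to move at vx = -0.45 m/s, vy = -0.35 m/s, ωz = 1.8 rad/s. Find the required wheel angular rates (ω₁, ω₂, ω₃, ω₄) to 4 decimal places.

(-14.6000, -3.4000, -28.6000, 10.6000)

k = lx + ly = 0.2 + 0.15 = 0.3500;  k·ωz = 0.3500·1.8 = 0.6300
ω₁ (FL) = (vx − vy − k·ωz)/r = -0.7300/0.05 = -14.6000
ω₂ (FR) = (vx + vy + k·ωz)/r = -0.1700/0.05 = -3.4000
ω₃ (RL) = (vx + vy − k·ωz)/r = -1.4300/0.05 = -28.6000
ω₄ (RR) = (vx − vy + k·ωz)/r = 0.5300/0.05 = 10.6000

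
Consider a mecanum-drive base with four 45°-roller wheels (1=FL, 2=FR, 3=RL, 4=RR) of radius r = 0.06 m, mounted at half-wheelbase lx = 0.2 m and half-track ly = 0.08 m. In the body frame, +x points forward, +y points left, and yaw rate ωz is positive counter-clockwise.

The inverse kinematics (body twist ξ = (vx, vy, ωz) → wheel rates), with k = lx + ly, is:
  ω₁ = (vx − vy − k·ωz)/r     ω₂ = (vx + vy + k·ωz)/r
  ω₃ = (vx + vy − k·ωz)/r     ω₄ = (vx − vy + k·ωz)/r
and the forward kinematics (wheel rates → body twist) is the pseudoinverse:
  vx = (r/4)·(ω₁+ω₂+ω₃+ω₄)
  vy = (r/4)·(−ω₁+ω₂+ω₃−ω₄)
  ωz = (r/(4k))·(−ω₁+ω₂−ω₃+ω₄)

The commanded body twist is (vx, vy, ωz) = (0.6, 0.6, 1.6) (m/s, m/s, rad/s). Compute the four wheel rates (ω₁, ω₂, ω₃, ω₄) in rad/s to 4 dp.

k = lx + ly = 0.2 + 0.08 = 0.2800;  k·ωz = 0.2800·1.6 = 0.4480
ω₁ (FL) = (vx − vy − k·ωz)/r = -0.4480/0.06 = -7.4667
ω₂ (FR) = (vx + vy + k·ωz)/r = 1.6480/0.06 = 27.4667
ω₃ (RL) = (vx + vy − k·ωz)/r = 0.7520/0.06 = 12.5333
ω₄ (RR) = (vx − vy + k·ωz)/r = 0.4480/0.06 = 7.4667

(-7.4667, 27.4667, 12.5333, 7.4667)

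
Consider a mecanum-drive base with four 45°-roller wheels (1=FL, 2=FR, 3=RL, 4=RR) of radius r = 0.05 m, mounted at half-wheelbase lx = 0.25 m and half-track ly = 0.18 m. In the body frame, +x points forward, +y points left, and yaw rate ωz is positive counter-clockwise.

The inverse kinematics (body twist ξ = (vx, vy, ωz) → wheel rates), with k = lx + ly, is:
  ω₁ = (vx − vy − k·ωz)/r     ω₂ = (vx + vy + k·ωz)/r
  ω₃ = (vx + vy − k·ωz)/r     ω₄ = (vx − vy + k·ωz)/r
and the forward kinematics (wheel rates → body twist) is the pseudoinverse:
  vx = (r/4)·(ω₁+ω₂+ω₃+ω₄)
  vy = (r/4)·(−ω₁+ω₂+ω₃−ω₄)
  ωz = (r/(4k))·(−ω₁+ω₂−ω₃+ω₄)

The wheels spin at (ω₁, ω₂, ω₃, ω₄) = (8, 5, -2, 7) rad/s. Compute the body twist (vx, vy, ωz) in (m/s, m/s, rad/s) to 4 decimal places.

k = lx + ly = 0.25 + 0.18 = 0.4300
ω₁+ω₂+ω₃+ω₄ = 18.0000  →  vx = (0.05/4)·18.0000 = 0.2250
−ω₁+ω₂+ω₃−ω₄ = -12.0000  →  vy = (0.05/4)·-12.0000 = -0.1500
−ω₁+ω₂−ω₃+ω₄ = 6.0000  →  ωz = (0.05/1.7200)·6.0000 = 0.1744

(0.2250, -0.1500, 0.1744)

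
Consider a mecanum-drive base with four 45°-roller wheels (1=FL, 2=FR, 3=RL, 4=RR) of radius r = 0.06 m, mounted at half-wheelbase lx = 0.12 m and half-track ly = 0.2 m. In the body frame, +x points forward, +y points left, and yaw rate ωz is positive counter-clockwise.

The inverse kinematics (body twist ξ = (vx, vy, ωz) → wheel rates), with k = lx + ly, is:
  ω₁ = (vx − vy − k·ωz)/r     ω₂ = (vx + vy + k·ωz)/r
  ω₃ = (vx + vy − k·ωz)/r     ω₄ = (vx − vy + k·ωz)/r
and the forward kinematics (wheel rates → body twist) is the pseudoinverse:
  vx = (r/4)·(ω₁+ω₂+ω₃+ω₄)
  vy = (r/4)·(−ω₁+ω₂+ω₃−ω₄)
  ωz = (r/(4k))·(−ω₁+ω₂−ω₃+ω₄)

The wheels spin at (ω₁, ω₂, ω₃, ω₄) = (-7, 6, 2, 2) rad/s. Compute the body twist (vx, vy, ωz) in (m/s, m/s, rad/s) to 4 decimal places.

(0.0450, 0.1950, 0.6094)

k = lx + ly = 0.12 + 0.2 = 0.3200
ω₁+ω₂+ω₃+ω₄ = 3.0000  →  vx = (0.06/4)·3.0000 = 0.0450
−ω₁+ω₂+ω₃−ω₄ = 13.0000  →  vy = (0.06/4)·13.0000 = 0.1950
−ω₁+ω₂−ω₃+ω₄ = 13.0000  →  ωz = (0.06/1.2800)·13.0000 = 0.6094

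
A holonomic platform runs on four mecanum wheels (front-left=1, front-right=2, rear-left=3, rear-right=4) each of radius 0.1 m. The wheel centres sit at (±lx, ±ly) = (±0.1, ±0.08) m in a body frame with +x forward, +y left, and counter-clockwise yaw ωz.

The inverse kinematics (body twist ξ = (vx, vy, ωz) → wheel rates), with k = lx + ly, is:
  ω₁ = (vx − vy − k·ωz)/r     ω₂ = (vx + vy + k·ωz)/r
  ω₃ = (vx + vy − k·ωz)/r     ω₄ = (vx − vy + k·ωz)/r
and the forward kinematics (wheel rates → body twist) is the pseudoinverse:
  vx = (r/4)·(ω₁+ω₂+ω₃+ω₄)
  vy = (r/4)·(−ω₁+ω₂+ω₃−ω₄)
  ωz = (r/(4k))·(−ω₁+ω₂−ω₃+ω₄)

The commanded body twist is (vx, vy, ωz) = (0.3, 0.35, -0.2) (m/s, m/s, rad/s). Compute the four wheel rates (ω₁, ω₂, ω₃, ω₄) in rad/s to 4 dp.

(-0.1400, 6.1400, 6.8600, -0.8600)

k = lx + ly = 0.1 + 0.08 = 0.1800;  k·ωz = 0.1800·-0.2 = -0.0360
ω₁ (FL) = (vx − vy − k·ωz)/r = -0.0140/0.1 = -0.1400
ω₂ (FR) = (vx + vy + k·ωz)/r = 0.6140/0.1 = 6.1400
ω₃ (RL) = (vx + vy − k·ωz)/r = 0.6860/0.1 = 6.8600
ω₄ (RR) = (vx − vy + k·ωz)/r = -0.0860/0.1 = -0.8600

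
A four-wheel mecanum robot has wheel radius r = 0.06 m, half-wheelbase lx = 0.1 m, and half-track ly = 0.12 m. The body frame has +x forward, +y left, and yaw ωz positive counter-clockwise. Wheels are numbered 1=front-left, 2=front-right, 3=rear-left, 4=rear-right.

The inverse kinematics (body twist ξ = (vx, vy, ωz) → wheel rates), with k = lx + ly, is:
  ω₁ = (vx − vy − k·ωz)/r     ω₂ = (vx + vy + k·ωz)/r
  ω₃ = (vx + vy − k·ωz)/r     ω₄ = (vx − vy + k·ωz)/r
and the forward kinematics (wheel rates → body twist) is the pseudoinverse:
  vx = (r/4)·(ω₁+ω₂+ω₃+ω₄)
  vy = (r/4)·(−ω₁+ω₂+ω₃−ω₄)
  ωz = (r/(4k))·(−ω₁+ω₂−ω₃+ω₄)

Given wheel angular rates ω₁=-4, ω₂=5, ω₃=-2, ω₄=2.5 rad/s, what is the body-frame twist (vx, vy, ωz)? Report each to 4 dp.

k = lx + ly = 0.1 + 0.12 = 0.2200
ω₁+ω₂+ω₃+ω₄ = 1.5000  →  vx = (0.06/4)·1.5000 = 0.0225
−ω₁+ω₂+ω₃−ω₄ = 4.5000  →  vy = (0.06/4)·4.5000 = 0.0675
−ω₁+ω₂−ω₃+ω₄ = 13.5000  →  ωz = (0.06/0.8800)·13.5000 = 0.9205

(0.0225, 0.0675, 0.9205)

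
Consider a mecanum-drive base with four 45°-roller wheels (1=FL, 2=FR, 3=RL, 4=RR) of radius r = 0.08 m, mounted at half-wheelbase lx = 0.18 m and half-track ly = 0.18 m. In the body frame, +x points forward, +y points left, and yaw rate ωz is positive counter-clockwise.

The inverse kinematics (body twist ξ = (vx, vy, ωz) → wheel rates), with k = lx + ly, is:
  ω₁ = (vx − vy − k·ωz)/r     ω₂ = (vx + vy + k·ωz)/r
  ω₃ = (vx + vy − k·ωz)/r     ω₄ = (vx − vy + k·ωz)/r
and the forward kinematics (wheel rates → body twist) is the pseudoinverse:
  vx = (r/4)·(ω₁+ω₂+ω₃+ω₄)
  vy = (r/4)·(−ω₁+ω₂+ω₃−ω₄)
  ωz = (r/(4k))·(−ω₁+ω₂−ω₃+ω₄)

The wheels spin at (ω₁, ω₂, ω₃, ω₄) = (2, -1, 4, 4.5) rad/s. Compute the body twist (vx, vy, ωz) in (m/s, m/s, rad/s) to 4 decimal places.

(0.1900, -0.0700, -0.1389)

k = lx + ly = 0.18 + 0.18 = 0.3600
ω₁+ω₂+ω₃+ω₄ = 9.5000  →  vx = (0.08/4)·9.5000 = 0.1900
−ω₁+ω₂+ω₃−ω₄ = -3.5000  →  vy = (0.08/4)·-3.5000 = -0.0700
−ω₁+ω₂−ω₃+ω₄ = -2.5000  →  ωz = (0.08/1.4400)·-2.5000 = -0.1389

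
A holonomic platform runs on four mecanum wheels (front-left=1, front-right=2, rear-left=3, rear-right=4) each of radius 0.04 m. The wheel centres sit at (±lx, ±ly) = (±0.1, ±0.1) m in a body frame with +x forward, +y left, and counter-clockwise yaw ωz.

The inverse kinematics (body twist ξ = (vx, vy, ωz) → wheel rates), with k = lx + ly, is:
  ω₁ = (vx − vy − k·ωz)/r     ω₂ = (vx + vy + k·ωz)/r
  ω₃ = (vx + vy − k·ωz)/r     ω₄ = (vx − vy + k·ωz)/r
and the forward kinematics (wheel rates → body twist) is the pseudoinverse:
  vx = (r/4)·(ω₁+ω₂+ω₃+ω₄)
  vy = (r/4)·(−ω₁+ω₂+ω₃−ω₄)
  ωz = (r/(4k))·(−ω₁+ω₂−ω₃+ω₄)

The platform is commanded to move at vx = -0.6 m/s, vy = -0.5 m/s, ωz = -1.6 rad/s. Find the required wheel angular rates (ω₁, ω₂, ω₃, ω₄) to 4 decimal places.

k = lx + ly = 0.1 + 0.1 = 0.2000;  k·ωz = 0.2000·-1.6 = -0.3200
ω₁ (FL) = (vx − vy − k·ωz)/r = 0.2200/0.04 = 5.5000
ω₂ (FR) = (vx + vy + k·ωz)/r = -1.4200/0.04 = -35.5000
ω₃ (RL) = (vx + vy − k·ωz)/r = -0.7800/0.04 = -19.5000
ω₄ (RR) = (vx − vy + k·ωz)/r = -0.4200/0.04 = -10.5000

(5.5000, -35.5000, -19.5000, -10.5000)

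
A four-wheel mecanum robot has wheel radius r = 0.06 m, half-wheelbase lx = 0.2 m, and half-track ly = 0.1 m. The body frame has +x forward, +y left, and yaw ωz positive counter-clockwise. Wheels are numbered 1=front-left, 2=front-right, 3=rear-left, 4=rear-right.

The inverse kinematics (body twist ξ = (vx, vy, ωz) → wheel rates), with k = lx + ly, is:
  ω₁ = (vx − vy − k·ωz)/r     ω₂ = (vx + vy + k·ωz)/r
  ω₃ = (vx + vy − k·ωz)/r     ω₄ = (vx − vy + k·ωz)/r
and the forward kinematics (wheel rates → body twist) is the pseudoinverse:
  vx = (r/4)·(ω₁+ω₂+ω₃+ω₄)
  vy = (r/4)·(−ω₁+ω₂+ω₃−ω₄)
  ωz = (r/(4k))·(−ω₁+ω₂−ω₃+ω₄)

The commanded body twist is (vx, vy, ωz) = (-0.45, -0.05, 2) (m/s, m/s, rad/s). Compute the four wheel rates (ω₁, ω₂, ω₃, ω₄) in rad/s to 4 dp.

k = lx + ly = 0.2 + 0.1 = 0.3000;  k·ωz = 0.3000·2 = 0.6000
ω₁ (FL) = (vx − vy − k·ωz)/r = -1.0000/0.06 = -16.6667
ω₂ (FR) = (vx + vy + k·ωz)/r = 0.1000/0.06 = 1.6667
ω₃ (RL) = (vx + vy − k·ωz)/r = -1.1000/0.06 = -18.3333
ω₄ (RR) = (vx − vy + k·ωz)/r = 0.2000/0.06 = 3.3333

(-16.6667, 1.6667, -18.3333, 3.3333)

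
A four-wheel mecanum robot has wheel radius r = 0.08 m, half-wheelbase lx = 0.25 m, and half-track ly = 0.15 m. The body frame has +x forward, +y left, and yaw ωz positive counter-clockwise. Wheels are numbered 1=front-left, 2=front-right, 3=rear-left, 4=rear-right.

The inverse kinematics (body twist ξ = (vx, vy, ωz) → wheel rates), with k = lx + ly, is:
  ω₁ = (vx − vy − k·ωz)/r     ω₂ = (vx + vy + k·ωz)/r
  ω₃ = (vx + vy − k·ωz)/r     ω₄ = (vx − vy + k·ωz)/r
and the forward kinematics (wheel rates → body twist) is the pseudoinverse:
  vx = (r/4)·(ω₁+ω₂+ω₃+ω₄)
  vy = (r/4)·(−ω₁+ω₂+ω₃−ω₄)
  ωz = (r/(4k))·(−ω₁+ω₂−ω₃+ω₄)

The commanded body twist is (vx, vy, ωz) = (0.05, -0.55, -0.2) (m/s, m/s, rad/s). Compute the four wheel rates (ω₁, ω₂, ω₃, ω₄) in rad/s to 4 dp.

k = lx + ly = 0.25 + 0.15 = 0.4000;  k·ωz = 0.4000·-0.2 = -0.0800
ω₁ (FL) = (vx − vy − k·ωz)/r = 0.6800/0.08 = 8.5000
ω₂ (FR) = (vx + vy + k·ωz)/r = -0.5800/0.08 = -7.2500
ω₃ (RL) = (vx + vy − k·ωz)/r = -0.4200/0.08 = -5.2500
ω₄ (RR) = (vx − vy + k·ωz)/r = 0.5200/0.08 = 6.5000

(8.5000, -7.2500, -5.2500, 6.5000)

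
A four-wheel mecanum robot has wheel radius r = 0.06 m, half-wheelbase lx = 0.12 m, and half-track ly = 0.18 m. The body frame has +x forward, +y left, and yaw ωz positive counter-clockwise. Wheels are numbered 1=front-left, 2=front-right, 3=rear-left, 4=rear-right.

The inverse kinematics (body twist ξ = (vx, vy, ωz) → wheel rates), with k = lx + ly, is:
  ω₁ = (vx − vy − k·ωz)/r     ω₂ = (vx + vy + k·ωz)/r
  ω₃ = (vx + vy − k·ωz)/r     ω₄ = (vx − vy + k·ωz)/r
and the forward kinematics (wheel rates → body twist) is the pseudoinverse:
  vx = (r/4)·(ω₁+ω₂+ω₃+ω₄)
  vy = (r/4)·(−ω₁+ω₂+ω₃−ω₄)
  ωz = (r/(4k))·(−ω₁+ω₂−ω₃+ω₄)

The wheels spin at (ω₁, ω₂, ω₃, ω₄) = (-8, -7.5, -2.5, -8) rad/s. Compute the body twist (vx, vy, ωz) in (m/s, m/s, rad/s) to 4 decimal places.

(-0.3900, 0.0900, -0.2500)

k = lx + ly = 0.12 + 0.18 = 0.3000
ω₁+ω₂+ω₃+ω₄ = -26.0000  →  vx = (0.06/4)·-26.0000 = -0.3900
−ω₁+ω₂+ω₃−ω₄ = 6.0000  →  vy = (0.06/4)·6.0000 = 0.0900
−ω₁+ω₂−ω₃+ω₄ = -5.0000  →  ωz = (0.06/1.2000)·-5.0000 = -0.2500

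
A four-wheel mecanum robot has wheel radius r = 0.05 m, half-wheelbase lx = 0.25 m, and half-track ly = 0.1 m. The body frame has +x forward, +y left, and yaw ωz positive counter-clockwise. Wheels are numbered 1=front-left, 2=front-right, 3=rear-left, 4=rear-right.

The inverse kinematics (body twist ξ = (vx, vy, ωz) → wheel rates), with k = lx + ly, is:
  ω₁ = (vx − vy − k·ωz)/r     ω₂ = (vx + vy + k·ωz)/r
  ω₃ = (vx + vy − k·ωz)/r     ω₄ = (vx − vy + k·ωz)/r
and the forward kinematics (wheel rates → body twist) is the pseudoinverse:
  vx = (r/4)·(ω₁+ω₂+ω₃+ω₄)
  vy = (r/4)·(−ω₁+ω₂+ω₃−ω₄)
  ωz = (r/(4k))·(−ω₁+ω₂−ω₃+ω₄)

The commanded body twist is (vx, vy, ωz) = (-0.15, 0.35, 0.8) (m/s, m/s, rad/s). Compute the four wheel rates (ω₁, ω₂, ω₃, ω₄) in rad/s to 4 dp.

(-15.6000, 9.6000, -1.6000, -4.4000)

k = lx + ly = 0.25 + 0.1 = 0.3500;  k·ωz = 0.3500·0.8 = 0.2800
ω₁ (FL) = (vx − vy − k·ωz)/r = -0.7800/0.05 = -15.6000
ω₂ (FR) = (vx + vy + k·ωz)/r = 0.4800/0.05 = 9.6000
ω₃ (RL) = (vx + vy − k·ωz)/r = -0.0800/0.05 = -1.6000
ω₄ (RR) = (vx − vy + k·ωz)/r = -0.2200/0.05 = -4.4000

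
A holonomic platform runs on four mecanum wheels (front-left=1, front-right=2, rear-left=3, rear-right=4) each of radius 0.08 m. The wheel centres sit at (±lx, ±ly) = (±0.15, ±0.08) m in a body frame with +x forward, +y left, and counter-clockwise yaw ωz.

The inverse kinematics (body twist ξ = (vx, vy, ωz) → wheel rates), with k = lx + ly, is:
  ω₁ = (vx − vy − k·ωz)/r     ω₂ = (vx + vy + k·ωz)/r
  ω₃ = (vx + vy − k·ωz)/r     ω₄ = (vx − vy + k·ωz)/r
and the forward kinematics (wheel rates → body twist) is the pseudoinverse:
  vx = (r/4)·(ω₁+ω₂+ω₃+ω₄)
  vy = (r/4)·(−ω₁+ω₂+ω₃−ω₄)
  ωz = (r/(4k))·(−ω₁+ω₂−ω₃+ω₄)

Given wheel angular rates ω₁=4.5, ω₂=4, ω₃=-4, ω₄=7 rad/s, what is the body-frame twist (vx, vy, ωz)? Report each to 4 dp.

(0.2300, -0.2300, 0.9130)

k = lx + ly = 0.15 + 0.08 = 0.2300
ω₁+ω₂+ω₃+ω₄ = 11.5000  →  vx = (0.08/4)·11.5000 = 0.2300
−ω₁+ω₂+ω₃−ω₄ = -11.5000  →  vy = (0.08/4)·-11.5000 = -0.2300
−ω₁+ω₂−ω₃+ω₄ = 10.5000  →  ωz = (0.08/0.9200)·10.5000 = 0.9130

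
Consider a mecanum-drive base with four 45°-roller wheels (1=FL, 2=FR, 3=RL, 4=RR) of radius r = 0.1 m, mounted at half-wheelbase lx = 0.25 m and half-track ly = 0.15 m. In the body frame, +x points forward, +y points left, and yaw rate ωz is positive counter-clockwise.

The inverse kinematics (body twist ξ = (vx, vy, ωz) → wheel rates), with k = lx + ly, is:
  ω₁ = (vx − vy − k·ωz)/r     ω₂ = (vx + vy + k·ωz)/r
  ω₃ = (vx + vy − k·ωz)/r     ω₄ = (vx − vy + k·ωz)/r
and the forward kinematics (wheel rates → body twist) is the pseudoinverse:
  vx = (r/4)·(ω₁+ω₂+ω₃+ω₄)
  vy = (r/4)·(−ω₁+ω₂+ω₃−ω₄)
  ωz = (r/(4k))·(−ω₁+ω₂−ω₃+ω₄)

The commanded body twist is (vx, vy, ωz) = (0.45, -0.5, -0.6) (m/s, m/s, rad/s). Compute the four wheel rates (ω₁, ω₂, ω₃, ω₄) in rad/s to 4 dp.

k = lx + ly = 0.25 + 0.15 = 0.4000;  k·ωz = 0.4000·-0.6 = -0.2400
ω₁ (FL) = (vx − vy − k·ωz)/r = 1.1900/0.1 = 11.9000
ω₂ (FR) = (vx + vy + k·ωz)/r = -0.2900/0.1 = -2.9000
ω₃ (RL) = (vx + vy − k·ωz)/r = 0.1900/0.1 = 1.9000
ω₄ (RR) = (vx − vy + k·ωz)/r = 0.7100/0.1 = 7.1000

(11.9000, -2.9000, 1.9000, 7.1000)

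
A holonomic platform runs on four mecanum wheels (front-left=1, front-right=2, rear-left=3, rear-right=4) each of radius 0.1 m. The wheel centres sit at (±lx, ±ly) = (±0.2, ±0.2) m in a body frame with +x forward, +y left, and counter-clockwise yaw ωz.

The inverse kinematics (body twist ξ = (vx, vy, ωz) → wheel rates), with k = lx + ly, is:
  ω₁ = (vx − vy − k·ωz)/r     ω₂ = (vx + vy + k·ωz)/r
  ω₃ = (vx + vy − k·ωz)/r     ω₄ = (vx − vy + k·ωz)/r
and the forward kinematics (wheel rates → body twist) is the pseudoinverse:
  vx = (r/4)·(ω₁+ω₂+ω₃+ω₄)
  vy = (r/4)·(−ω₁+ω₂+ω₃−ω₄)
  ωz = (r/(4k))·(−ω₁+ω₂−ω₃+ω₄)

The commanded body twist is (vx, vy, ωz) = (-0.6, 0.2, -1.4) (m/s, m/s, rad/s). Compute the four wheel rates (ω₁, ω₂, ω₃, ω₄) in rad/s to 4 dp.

k = lx + ly = 0.2 + 0.2 = 0.4000;  k·ωz = 0.4000·-1.4 = -0.5600
ω₁ (FL) = (vx − vy − k·ωz)/r = -0.2400/0.1 = -2.4000
ω₂ (FR) = (vx + vy + k·ωz)/r = -0.9600/0.1 = -9.6000
ω₃ (RL) = (vx + vy − k·ωz)/r = 0.1600/0.1 = 1.6000
ω₄ (RR) = (vx − vy + k·ωz)/r = -1.3600/0.1 = -13.6000

(-2.4000, -9.6000, 1.6000, -13.6000)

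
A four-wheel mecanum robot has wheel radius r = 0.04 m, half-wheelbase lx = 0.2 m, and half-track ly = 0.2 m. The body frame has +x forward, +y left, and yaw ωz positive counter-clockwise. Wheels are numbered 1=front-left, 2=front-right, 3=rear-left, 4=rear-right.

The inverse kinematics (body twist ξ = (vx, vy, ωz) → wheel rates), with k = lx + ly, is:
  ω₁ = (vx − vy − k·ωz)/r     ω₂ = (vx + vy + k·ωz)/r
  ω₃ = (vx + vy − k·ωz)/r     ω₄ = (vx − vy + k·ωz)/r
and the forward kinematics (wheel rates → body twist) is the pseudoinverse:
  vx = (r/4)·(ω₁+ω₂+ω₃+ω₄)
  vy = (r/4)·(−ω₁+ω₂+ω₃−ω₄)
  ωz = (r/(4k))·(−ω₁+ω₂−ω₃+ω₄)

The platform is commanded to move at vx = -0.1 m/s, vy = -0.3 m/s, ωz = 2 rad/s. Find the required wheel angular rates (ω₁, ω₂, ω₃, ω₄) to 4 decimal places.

(-15.0000, 10.0000, -30.0000, 25.0000)

k = lx + ly = 0.2 + 0.2 = 0.4000;  k·ωz = 0.4000·2 = 0.8000
ω₁ (FL) = (vx − vy − k·ωz)/r = -0.6000/0.04 = -15.0000
ω₂ (FR) = (vx + vy + k·ωz)/r = 0.4000/0.04 = 10.0000
ω₃ (RL) = (vx + vy − k·ωz)/r = -1.2000/0.04 = -30.0000
ω₄ (RR) = (vx − vy + k·ωz)/r = 1.0000/0.04 = 25.0000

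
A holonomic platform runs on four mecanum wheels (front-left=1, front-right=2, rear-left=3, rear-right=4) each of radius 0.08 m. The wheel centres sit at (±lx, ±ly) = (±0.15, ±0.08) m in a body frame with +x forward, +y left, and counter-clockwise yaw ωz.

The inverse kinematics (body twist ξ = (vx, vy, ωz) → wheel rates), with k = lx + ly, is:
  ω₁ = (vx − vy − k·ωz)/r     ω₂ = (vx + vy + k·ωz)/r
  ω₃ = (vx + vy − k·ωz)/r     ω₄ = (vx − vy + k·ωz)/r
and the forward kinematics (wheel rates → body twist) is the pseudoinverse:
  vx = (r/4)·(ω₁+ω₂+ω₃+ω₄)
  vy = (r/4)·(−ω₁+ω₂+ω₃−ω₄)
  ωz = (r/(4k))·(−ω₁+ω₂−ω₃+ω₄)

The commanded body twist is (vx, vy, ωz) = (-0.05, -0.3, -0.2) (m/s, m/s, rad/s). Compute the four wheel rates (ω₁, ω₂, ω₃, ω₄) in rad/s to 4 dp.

(3.7000, -4.9500, -3.8000, 2.5500)

k = lx + ly = 0.15 + 0.08 = 0.2300;  k·ωz = 0.2300·-0.2 = -0.0460
ω₁ (FL) = (vx − vy − k·ωz)/r = 0.2960/0.08 = 3.7000
ω₂ (FR) = (vx + vy + k·ωz)/r = -0.3960/0.08 = -4.9500
ω₃ (RL) = (vx + vy − k·ωz)/r = -0.3040/0.08 = -3.8000
ω₄ (RR) = (vx − vy + k·ωz)/r = 0.2040/0.08 = 2.5500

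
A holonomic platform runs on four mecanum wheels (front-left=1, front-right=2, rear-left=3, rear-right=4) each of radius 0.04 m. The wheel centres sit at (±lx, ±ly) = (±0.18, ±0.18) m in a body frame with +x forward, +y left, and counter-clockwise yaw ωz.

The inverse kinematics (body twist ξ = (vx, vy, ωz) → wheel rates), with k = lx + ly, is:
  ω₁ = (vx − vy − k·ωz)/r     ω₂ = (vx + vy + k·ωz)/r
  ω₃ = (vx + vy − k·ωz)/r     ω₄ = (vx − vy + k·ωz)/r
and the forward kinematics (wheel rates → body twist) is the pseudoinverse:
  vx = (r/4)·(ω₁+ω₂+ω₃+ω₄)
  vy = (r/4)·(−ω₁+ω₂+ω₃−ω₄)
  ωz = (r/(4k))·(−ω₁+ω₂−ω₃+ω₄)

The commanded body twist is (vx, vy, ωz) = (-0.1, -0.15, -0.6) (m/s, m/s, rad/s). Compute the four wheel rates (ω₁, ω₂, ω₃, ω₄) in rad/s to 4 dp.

(6.6500, -11.6500, -0.8500, -4.1500)

k = lx + ly = 0.18 + 0.18 = 0.3600;  k·ωz = 0.3600·-0.6 = -0.2160
ω₁ (FL) = (vx − vy − k·ωz)/r = 0.2660/0.04 = 6.6500
ω₂ (FR) = (vx + vy + k·ωz)/r = -0.4660/0.04 = -11.6500
ω₃ (RL) = (vx + vy − k·ωz)/r = -0.0340/0.04 = -0.8500
ω₄ (RR) = (vx − vy + k·ωz)/r = -0.1660/0.04 = -4.1500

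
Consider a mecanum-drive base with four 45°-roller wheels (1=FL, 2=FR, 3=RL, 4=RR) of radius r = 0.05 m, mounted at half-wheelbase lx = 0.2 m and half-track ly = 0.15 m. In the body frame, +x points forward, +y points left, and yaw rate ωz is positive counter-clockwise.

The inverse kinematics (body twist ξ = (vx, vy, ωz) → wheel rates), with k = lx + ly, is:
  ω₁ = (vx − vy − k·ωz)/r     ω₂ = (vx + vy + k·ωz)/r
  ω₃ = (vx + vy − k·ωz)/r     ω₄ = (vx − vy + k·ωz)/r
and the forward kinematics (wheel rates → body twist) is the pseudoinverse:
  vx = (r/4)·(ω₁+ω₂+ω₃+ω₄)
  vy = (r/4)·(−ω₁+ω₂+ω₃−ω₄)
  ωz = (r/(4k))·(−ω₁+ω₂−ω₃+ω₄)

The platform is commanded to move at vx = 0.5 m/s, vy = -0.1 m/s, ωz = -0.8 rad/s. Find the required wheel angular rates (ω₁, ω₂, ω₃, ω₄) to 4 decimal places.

(17.6000, 2.4000, 13.6000, 6.4000)

k = lx + ly = 0.2 + 0.15 = 0.3500;  k·ωz = 0.3500·-0.8 = -0.2800
ω₁ (FL) = (vx − vy − k·ωz)/r = 0.8800/0.05 = 17.6000
ω₂ (FR) = (vx + vy + k·ωz)/r = 0.1200/0.05 = 2.4000
ω₃ (RL) = (vx + vy − k·ωz)/r = 0.6800/0.05 = 13.6000
ω₄ (RR) = (vx − vy + k·ωz)/r = 0.3200/0.05 = 6.4000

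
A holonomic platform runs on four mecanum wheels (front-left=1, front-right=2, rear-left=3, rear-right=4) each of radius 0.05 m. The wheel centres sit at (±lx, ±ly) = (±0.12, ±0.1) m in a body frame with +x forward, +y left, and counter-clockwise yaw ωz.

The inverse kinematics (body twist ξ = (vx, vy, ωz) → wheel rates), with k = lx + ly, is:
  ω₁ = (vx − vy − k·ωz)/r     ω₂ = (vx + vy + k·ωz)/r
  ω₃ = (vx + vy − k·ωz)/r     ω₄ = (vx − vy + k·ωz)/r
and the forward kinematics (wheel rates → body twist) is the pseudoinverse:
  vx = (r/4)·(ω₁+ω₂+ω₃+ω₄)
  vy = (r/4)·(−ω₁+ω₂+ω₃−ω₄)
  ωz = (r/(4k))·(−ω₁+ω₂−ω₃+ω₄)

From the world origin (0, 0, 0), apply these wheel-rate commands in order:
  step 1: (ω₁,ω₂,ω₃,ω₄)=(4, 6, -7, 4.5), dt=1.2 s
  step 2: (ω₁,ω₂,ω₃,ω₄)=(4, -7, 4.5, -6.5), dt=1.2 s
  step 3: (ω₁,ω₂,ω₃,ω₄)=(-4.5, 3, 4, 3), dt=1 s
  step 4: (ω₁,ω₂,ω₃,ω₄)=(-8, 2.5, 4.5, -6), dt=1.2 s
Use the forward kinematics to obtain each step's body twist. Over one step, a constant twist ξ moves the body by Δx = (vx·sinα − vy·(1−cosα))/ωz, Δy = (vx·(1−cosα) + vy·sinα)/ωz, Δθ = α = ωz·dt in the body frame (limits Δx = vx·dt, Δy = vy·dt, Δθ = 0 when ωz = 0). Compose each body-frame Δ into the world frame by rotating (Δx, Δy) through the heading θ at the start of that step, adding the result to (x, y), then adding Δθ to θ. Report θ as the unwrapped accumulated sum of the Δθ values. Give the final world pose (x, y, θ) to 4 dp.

step 1: ξ=(vx,vy,ωz)=(0.0938, -0.1187, 0.7670), dt=1.2 → body Δ=(0.1584, -0.0750, 0.9205) → world pose (0.1584, -0.0750, 0.9205)
step 2: ξ=(vx,vy,ωz)=(-0.0625, 0.0000, -1.2500), dt=1.2 → body Δ=(-0.0499, 0.0465, -1.5000) → world pose (0.0912, -0.0866, -0.5795)
step 3: ξ=(vx,vy,ωz)=(0.0688, 0.1063, 0.3693), dt=1.0 → body Δ=(0.0478, 0.1164, 0.3693) → world pose (0.1949, -0.0153, -0.2102)
step 4: ξ=(vx,vy,ωz)=(-0.0875, 0.2625, 0.0000), dt=1.2 → body Δ=(-0.1050, 0.3150, 0.0000) → world pose (0.1580, 0.3146, -0.2102)

(0.1580, 0.3146, -0.2102)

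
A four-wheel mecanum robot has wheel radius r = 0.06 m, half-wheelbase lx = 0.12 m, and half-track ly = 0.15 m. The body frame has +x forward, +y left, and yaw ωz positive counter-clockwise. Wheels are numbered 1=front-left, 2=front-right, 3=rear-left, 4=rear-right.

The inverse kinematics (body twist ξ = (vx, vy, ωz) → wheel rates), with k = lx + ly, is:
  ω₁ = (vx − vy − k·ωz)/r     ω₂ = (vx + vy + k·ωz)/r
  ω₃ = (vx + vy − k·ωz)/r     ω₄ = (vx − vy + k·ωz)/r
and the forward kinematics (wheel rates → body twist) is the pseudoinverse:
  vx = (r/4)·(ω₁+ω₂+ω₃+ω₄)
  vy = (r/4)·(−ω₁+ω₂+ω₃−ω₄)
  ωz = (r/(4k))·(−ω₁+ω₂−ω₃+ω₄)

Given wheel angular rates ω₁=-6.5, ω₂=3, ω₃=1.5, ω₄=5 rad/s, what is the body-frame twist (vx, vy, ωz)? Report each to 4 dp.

(0.0450, 0.0900, 0.7222)

k = lx + ly = 0.12 + 0.15 = 0.2700
ω₁+ω₂+ω₃+ω₄ = 3.0000  →  vx = (0.06/4)·3.0000 = 0.0450
−ω₁+ω₂+ω₃−ω₄ = 6.0000  →  vy = (0.06/4)·6.0000 = 0.0900
−ω₁+ω₂−ω₃+ω₄ = 13.0000  →  ωz = (0.06/1.0800)·13.0000 = 0.7222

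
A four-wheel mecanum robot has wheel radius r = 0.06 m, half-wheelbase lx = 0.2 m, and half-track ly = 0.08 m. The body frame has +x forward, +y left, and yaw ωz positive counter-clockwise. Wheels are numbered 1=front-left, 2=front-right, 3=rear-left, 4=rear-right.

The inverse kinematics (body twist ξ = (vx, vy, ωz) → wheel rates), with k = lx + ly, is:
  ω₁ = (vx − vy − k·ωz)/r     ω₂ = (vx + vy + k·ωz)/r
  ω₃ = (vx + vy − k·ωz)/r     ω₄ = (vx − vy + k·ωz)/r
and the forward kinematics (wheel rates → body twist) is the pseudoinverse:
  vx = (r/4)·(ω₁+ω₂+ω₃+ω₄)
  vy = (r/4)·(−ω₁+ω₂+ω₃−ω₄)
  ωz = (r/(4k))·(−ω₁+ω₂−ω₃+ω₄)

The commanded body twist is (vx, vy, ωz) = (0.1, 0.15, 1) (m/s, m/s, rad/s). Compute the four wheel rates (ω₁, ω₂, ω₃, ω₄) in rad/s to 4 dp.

(-5.5000, 8.8333, -0.5000, 3.8333)

k = lx + ly = 0.2 + 0.08 = 0.2800;  k·ωz = 0.2800·1 = 0.2800
ω₁ (FL) = (vx − vy − k·ωz)/r = -0.3300/0.06 = -5.5000
ω₂ (FR) = (vx + vy + k·ωz)/r = 0.5300/0.06 = 8.8333
ω₃ (RL) = (vx + vy − k·ωz)/r = -0.0300/0.06 = -0.5000
ω₄ (RR) = (vx − vy + k·ωz)/r = 0.2300/0.06 = 3.8333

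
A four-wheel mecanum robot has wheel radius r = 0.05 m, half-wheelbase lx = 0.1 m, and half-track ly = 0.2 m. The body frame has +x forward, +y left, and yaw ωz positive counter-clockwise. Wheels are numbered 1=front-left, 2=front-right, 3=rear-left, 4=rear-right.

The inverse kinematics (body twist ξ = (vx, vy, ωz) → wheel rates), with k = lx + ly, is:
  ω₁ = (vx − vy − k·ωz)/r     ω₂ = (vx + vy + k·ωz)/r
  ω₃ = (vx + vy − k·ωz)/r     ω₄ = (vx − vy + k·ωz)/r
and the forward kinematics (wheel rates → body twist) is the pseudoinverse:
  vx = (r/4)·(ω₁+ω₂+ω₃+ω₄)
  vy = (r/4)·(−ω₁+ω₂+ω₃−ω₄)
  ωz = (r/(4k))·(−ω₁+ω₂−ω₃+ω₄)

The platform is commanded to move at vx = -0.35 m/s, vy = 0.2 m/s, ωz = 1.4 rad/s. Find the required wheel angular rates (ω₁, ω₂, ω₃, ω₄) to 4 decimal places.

(-19.4000, 5.4000, -11.4000, -2.6000)

k = lx + ly = 0.1 + 0.2 = 0.3000;  k·ωz = 0.3000·1.4 = 0.4200
ω₁ (FL) = (vx − vy − k·ωz)/r = -0.9700/0.05 = -19.4000
ω₂ (FR) = (vx + vy + k·ωz)/r = 0.2700/0.05 = 5.4000
ω₃ (RL) = (vx + vy − k·ωz)/r = -0.5700/0.05 = -11.4000
ω₄ (RR) = (vx − vy + k·ωz)/r = -0.1300/0.05 = -2.6000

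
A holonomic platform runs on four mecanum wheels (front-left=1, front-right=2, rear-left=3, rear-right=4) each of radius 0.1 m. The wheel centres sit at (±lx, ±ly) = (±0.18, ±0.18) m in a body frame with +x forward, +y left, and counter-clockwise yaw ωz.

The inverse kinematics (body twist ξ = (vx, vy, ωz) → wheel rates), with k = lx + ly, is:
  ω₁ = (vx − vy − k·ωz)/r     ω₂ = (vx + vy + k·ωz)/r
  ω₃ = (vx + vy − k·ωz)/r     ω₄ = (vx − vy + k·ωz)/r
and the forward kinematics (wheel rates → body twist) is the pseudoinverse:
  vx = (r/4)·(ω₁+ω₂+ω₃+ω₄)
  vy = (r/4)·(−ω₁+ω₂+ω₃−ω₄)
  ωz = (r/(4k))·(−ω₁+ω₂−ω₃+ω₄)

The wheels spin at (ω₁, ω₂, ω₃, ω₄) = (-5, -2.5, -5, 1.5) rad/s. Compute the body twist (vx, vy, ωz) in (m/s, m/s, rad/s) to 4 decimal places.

k = lx + ly = 0.18 + 0.18 = 0.3600
ω₁+ω₂+ω₃+ω₄ = -11.0000  →  vx = (0.1/4)·-11.0000 = -0.2750
−ω₁+ω₂+ω₃−ω₄ = -4.0000  →  vy = (0.1/4)·-4.0000 = -0.1000
−ω₁+ω₂−ω₃+ω₄ = 9.0000  →  ωz = (0.1/1.4400)·9.0000 = 0.6250

(-0.2750, -0.1000, 0.6250)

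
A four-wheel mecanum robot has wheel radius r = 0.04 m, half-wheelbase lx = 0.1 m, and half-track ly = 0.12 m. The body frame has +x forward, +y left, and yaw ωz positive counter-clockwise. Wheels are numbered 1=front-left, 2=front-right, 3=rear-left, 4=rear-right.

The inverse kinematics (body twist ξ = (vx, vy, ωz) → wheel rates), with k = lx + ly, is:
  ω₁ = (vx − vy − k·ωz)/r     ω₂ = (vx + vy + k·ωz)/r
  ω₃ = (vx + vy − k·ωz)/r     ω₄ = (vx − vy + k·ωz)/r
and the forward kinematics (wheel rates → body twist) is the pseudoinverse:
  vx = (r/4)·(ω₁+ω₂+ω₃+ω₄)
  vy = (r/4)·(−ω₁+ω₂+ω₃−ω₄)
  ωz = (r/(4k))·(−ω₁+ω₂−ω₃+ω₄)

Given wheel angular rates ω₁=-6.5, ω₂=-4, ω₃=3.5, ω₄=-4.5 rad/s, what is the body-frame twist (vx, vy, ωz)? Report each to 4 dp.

(-0.1150, 0.1050, -0.2500)

k = lx + ly = 0.1 + 0.12 = 0.2200
ω₁+ω₂+ω₃+ω₄ = -11.5000  →  vx = (0.04/4)·-11.5000 = -0.1150
−ω₁+ω₂+ω₃−ω₄ = 10.5000  →  vy = (0.04/4)·10.5000 = 0.1050
−ω₁+ω₂−ω₃+ω₄ = -5.5000  →  ωz = (0.04/0.8800)·-5.5000 = -0.2500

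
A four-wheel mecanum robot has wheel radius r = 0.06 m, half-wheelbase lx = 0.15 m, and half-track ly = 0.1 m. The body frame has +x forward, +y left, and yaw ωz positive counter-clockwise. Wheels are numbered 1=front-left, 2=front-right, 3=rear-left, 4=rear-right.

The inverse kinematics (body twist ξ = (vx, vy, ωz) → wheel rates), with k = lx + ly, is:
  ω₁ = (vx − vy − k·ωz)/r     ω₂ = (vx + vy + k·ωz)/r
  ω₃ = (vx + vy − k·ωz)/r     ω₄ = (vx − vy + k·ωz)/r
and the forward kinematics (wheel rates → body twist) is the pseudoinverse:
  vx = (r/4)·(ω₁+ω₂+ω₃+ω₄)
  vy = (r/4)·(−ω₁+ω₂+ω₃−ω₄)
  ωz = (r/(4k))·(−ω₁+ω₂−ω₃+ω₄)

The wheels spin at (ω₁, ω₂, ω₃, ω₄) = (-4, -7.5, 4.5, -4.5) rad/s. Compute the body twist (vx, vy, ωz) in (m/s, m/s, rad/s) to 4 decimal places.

k = lx + ly = 0.15 + 0.1 = 0.2500
ω₁+ω₂+ω₃+ω₄ = -11.5000  →  vx = (0.06/4)·-11.5000 = -0.1725
−ω₁+ω₂+ω₃−ω₄ = 5.5000  →  vy = (0.06/4)·5.5000 = 0.0825
−ω₁+ω₂−ω₃+ω₄ = -12.5000  →  ωz = (0.06/1.0000)·-12.5000 = -0.7500

(-0.1725, 0.0825, -0.7500)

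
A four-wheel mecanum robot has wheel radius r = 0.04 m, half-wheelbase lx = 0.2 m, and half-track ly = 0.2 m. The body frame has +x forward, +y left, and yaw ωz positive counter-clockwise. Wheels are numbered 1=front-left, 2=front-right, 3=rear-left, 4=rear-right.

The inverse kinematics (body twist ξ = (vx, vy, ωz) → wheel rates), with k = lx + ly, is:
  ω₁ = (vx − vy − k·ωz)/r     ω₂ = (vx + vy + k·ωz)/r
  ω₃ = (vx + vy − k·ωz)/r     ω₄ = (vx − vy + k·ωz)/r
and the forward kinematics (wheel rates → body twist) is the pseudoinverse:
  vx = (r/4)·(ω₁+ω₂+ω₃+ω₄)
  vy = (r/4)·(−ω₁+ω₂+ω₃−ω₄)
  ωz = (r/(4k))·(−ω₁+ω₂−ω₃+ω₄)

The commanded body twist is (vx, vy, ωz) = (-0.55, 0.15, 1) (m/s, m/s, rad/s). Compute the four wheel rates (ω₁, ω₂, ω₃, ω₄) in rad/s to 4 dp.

k = lx + ly = 0.2 + 0.2 = 0.4000;  k·ωz = 0.4000·1 = 0.4000
ω₁ (FL) = (vx − vy − k·ωz)/r = -1.1000/0.04 = -27.5000
ω₂ (FR) = (vx + vy + k·ωz)/r = 0.0000/0.04 = 0.0000
ω₃ (RL) = (vx + vy − k·ωz)/r = -0.8000/0.04 = -20.0000
ω₄ (RR) = (vx − vy + k·ωz)/r = -0.3000/0.04 = -7.5000

(-27.5000, 0.0000, -20.0000, -7.5000)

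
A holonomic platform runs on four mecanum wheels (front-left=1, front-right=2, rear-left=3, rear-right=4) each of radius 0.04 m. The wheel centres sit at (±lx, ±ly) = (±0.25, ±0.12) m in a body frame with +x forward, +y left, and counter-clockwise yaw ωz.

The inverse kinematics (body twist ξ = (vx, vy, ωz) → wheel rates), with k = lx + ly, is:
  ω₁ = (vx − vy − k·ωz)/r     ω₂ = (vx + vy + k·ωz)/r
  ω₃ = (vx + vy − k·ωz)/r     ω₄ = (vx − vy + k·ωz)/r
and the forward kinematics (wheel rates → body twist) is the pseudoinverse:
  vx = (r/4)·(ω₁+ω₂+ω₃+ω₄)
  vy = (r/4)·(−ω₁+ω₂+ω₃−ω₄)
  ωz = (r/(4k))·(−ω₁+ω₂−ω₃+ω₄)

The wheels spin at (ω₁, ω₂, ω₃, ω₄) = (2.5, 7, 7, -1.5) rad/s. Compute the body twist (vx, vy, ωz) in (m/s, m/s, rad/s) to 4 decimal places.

k = lx + ly = 0.25 + 0.12 = 0.3700
ω₁+ω₂+ω₃+ω₄ = 15.0000  →  vx = (0.04/4)·15.0000 = 0.1500
−ω₁+ω₂+ω₃−ω₄ = 13.0000  →  vy = (0.04/4)·13.0000 = 0.1300
−ω₁+ω₂−ω₃+ω₄ = -4.0000  →  ωz = (0.04/1.4800)·-4.0000 = -0.1081

(0.1500, 0.1300, -0.1081)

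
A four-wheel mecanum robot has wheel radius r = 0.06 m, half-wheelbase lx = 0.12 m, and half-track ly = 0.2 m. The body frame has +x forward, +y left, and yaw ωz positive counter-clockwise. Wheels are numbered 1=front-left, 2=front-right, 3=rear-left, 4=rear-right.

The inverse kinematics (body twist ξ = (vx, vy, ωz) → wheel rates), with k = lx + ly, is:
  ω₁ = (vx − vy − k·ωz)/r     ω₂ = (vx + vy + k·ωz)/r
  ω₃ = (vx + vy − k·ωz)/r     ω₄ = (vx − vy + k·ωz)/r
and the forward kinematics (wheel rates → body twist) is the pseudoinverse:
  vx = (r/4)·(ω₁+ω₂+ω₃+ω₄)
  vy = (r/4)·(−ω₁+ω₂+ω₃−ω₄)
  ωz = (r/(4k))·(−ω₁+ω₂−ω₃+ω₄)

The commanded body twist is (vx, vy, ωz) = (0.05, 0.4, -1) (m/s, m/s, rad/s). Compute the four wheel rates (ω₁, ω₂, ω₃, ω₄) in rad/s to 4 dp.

(-0.5000, 2.1667, 12.8333, -11.1667)

k = lx + ly = 0.12 + 0.2 = 0.3200;  k·ωz = 0.3200·-1 = -0.3200
ω₁ (FL) = (vx − vy − k·ωz)/r = -0.0300/0.06 = -0.5000
ω₂ (FR) = (vx + vy + k·ωz)/r = 0.1300/0.06 = 2.1667
ω₃ (RL) = (vx + vy − k·ωz)/r = 0.7700/0.06 = 12.8333
ω₄ (RR) = (vx − vy + k·ωz)/r = -0.6700/0.06 = -11.1667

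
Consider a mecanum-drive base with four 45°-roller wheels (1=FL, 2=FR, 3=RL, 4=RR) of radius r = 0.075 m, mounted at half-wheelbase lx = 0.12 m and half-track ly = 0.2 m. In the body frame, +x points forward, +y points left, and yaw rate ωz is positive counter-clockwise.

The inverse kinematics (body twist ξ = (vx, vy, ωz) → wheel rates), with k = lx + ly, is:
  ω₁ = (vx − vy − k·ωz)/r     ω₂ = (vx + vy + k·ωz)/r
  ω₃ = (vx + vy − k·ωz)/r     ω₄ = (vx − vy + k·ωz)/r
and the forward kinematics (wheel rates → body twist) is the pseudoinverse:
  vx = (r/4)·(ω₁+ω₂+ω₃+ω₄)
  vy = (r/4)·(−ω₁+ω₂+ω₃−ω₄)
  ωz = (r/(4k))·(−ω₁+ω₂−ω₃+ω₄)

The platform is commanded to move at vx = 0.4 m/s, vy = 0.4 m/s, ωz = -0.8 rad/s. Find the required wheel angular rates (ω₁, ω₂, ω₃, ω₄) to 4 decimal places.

(3.4133, 7.2533, 14.0800, -3.4133)

k = lx + ly = 0.12 + 0.2 = 0.3200;  k·ωz = 0.3200·-0.8 = -0.2560
ω₁ (FL) = (vx − vy − k·ωz)/r = 0.2560/0.075 = 3.4133
ω₂ (FR) = (vx + vy + k·ωz)/r = 0.5440/0.075 = 7.2533
ω₃ (RL) = (vx + vy − k·ωz)/r = 1.0560/0.075 = 14.0800
ω₄ (RR) = (vx − vy + k·ωz)/r = -0.2560/0.075 = -3.4133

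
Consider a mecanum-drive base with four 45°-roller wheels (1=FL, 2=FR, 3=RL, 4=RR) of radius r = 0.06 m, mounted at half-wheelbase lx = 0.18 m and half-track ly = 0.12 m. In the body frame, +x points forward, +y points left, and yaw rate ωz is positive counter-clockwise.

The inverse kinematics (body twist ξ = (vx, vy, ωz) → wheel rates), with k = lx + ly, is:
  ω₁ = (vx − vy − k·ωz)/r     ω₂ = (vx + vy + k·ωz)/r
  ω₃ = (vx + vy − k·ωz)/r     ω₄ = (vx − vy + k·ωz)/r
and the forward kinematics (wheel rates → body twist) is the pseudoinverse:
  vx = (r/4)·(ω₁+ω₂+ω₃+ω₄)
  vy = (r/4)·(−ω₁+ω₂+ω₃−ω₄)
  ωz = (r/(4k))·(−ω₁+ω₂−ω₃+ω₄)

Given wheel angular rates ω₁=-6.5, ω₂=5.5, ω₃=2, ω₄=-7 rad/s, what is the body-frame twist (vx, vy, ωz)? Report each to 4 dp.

(-0.0900, 0.3150, 0.1500)

k = lx + ly = 0.18 + 0.12 = 0.3000
ω₁+ω₂+ω₃+ω₄ = -6.0000  →  vx = (0.06/4)·-6.0000 = -0.0900
−ω₁+ω₂+ω₃−ω₄ = 21.0000  →  vy = (0.06/4)·21.0000 = 0.3150
−ω₁+ω₂−ω₃+ω₄ = 3.0000  →  ωz = (0.06/1.2000)·3.0000 = 0.1500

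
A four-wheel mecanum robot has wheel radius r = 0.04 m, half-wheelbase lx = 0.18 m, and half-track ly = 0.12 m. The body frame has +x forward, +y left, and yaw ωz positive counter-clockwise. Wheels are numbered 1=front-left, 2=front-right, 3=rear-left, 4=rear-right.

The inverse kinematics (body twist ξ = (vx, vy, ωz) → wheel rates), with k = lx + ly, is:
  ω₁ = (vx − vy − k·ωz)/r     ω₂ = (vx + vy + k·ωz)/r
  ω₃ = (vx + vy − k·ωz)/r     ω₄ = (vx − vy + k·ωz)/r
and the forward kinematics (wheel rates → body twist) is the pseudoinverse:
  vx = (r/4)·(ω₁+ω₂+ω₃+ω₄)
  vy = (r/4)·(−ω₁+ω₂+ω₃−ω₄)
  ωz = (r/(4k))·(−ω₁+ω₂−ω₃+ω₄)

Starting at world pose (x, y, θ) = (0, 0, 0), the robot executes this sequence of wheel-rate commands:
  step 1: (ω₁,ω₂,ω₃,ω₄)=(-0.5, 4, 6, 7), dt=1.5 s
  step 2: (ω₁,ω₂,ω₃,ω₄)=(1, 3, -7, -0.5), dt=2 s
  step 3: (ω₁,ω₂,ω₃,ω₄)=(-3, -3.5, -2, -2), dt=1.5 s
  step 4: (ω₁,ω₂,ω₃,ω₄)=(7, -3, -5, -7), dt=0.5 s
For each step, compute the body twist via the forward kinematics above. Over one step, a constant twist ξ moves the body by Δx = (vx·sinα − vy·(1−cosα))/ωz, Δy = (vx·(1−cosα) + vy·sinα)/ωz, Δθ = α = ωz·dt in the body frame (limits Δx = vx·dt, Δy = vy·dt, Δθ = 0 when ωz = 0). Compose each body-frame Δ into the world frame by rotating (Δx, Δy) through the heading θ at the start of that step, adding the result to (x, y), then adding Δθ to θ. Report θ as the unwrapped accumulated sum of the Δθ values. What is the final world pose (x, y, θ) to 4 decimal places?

step 1: ξ=(vx,vy,ωz)=(0.1650, 0.0350, 0.1833), dt=1.5 → body Δ=(0.2372, 0.0857, 0.2750) → world pose (0.2372, 0.0857, 0.2750)
step 2: ξ=(vx,vy,ωz)=(-0.0350, -0.0450, 0.2833), dt=2.0 → body Δ=(-0.0415, -0.1046, 0.5667) → world pose (0.2257, -0.0262, 0.8417)
step 3: ξ=(vx,vy,ωz)=(-0.1050, -0.0050, -0.0167), dt=1.5 → body Δ=(-0.1576, -0.0055, -0.0250) → world pose (0.1248, -0.1474, 0.8167)
step 4: ξ=(vx,vy,ωz)=(-0.0800, -0.0800, -0.4000), dt=0.5 → body Δ=(-0.0437, -0.0357, -0.2000) → world pose (0.1209, -0.2038, 0.6167)

(0.1209, -0.2038, 0.6167)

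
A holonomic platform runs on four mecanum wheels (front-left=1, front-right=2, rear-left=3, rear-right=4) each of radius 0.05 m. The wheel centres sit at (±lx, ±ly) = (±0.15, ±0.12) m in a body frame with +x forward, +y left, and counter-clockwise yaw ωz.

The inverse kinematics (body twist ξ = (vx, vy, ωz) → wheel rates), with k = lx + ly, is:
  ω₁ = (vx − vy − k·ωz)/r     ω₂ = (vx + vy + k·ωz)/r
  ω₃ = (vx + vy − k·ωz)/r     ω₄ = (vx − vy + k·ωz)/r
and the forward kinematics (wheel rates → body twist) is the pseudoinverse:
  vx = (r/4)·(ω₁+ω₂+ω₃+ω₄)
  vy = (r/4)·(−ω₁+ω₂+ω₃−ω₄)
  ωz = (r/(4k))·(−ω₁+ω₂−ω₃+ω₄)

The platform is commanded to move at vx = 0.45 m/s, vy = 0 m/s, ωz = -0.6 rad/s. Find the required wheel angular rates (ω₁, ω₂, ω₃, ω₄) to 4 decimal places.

(12.2400, 5.7600, 12.2400, 5.7600)

k = lx + ly = 0.15 + 0.12 = 0.2700;  k·ωz = 0.2700·-0.6 = -0.1620
ω₁ (FL) = (vx − vy − k·ωz)/r = 0.6120/0.05 = 12.2400
ω₂ (FR) = (vx + vy + k·ωz)/r = 0.2880/0.05 = 5.7600
ω₃ (RL) = (vx + vy − k·ωz)/r = 0.6120/0.05 = 12.2400
ω₄ (RR) = (vx − vy + k·ωz)/r = 0.2880/0.05 = 5.7600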